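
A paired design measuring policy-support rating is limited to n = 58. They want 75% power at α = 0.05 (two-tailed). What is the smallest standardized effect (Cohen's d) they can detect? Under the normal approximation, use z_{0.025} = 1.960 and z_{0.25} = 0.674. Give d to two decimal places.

d_min ≈ 0.35

For a single sample (or paired design) of n = 58: d_min = (z_{α/2} + z_β)/√n.
z-sum = 1.960 + 0.674 = 2.634.
d_min = 2.634 / √58 = 2.634 / 7.616 = 0.346.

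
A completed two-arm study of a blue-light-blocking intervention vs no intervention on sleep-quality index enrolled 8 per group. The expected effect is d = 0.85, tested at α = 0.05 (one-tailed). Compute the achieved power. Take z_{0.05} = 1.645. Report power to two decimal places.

power ≈ 0.52

For two equal groups, power = Φ(d·√(n/2) − z_{α}).
d·√(n/2) = 0.85 × √(8/2) = 0.85 × 2.000 = 1.700.
z_β = 1.700 − 1.645 = 0.055.
Power = Φ(0.055) = 0.522.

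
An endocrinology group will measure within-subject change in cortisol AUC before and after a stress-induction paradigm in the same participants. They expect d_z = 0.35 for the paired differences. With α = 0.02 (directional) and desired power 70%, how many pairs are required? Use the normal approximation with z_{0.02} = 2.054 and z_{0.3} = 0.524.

n = 55 pairs

For a paired (one-sample on differences) test: n = ((z_{α} + z_β) / d)².
z_{α} + z_β = 2.054 + 0.524 = 2.578.
n = (2.578 / 0.35)² = 7.366² = 54.25.
Round up.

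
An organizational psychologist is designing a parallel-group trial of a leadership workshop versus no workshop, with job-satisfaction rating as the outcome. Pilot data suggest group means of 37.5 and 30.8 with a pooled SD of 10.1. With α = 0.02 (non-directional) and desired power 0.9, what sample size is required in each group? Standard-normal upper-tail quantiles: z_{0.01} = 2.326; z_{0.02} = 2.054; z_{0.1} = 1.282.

Cohen's d = |M₁ − M₂| / SD_pooled = |37.5 − 30.8| / 10.1 = 6.7 / 10.1 = 0.663.
For two independent groups with equal n: n = 2·((z_{α/2} + z_β) / d)².
z_{α/2} + z_β = 2.326 + 1.282 = 3.608.
n = 2 × (3.608 / 0.663)² = 2 × 5.442² = 2 × 29.61 = 59.2.
Round up to the next whole participant.

n = 60 per group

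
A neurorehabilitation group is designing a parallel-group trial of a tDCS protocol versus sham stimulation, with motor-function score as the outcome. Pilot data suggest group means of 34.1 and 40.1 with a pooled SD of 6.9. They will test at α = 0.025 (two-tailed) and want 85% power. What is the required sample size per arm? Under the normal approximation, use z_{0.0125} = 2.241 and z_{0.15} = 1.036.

n = 29 per group

Cohen's d = |M₁ − M₂| / SD_pooled = |34.1 − 40.1| / 6.9 = 6.0 / 6.9 = 0.870.
For two independent groups with equal n: n = 2·((z_{α/2} + z_β) / d)².
z_{α/2} + z_β = 2.241 + 1.036 = 3.277.
n = 2 × (3.277 / 0.870)² = 2 × 3.767² = 2 × 14.19 = 28.4.
Round up to the next whole participant.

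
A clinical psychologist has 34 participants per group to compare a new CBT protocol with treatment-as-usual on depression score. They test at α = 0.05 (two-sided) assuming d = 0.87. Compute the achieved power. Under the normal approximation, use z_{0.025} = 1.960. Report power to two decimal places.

power ≈ 0.95

For two equal groups, power = Φ(d·√(n/2) − z_{α/2}).
d·√(n/2) = 0.87 × √(34/2) = 0.87 × 4.123 = 3.587.
z_β = 3.587 − 1.960 = 1.627.
Power = Φ(1.627) = 0.948.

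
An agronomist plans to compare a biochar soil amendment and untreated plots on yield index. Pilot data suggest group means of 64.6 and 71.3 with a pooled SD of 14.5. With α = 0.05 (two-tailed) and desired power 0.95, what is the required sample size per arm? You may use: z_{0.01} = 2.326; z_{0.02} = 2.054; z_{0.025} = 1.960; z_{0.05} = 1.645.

Cohen's d = |M₁ − M₂| / SD_pooled = |64.6 − 71.3| / 14.5 = 6.7 / 14.5 = 0.462.
For two independent groups with equal n: n = 2·((z_{α/2} + z_β) / d)².
z_{α/2} + z_β = 1.960 + 1.645 = 3.605.
n = 2 × (3.605 / 0.462)² = 2 × 7.803² = 2 × 60.89 = 121.8.
Round up to the next whole participant.

n = 122 per group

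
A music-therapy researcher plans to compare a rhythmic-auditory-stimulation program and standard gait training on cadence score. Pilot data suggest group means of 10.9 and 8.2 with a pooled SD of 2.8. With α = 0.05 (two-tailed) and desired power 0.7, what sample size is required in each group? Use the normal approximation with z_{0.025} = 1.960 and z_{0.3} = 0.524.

Cohen's d = |M₁ − M₂| / SD_pooled = |10.9 − 8.2| / 2.8 = 2.7 / 2.8 = 0.964.
For two independent groups with equal n: n = 2·((z_{α/2} + z_β) / d)².
z_{α/2} + z_β = 1.960 + 0.524 = 2.484.
n = 2 × (2.484 / 0.964)² = 2 × 2.577² = 2 × 6.64 = 13.3.
Round up to the next whole participant.

n = 14 per group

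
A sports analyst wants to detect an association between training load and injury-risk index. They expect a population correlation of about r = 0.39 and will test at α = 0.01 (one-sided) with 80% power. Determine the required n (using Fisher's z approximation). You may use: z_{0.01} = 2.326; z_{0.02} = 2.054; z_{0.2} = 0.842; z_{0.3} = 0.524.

Fisher's z: C = ½·ln((1+r)/(1−r)) = ½·ln(2.2787) = 0.4118.
n = ((z_{α} + z_β)/C)² + 3.
(2.326 + 0.842) / 0.4118 = 3.168 / 0.4118 = 7.693.
n = 7.693² + 3 = 59.18 + 3 = 62.2.
Round up.

n = 63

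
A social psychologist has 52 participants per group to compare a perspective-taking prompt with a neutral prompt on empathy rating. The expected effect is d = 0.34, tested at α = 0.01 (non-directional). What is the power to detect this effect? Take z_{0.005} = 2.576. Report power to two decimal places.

For two equal groups, power = Φ(d·√(n/2) − z_{α/2}).
d·√(n/2) = 0.34 × √(52/2) = 0.34 × 5.099 = 1.734.
z_β = 1.734 − 2.576 = -0.842.
Power = Φ(-0.842) = 0.200.

power ≈ 0.20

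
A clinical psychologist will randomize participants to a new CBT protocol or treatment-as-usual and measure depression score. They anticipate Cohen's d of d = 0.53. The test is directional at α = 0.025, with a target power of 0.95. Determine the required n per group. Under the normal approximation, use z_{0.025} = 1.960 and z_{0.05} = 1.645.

n = 93 per group

For two independent groups with equal n: n = 2·((z_{α} + z_β) / d)².
z_{α} + z_β = 1.960 + 1.645 = 3.605.
n = 2 × (3.605 / 0.53)² = 2 × 6.802² = 2 × 46.27 = 92.5.
Round up to the next whole participant.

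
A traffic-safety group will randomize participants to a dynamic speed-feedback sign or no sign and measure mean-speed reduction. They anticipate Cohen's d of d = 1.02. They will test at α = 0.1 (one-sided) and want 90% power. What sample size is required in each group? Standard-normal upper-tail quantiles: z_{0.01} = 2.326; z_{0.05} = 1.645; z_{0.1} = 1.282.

For two independent groups with equal n: n = 2·((z_{α} + z_β) / d)².
z_{α} + z_β = 1.282 + 1.282 = 2.564.
n = 2 × (2.564 / 1.02)² = 2 × 2.514² = 2 × 6.32 = 12.6.
Round up to the next whole participant.

n = 13 per group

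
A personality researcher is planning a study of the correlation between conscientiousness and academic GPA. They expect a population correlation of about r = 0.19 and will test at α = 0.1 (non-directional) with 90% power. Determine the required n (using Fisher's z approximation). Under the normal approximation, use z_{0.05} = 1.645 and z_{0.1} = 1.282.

n = 235

Fisher's z: C = ½·ln((1+r)/(1−r)) = ½·ln(1.4691) = 0.1923.
n = ((z_{α/2} + z_β)/C)² + 3.
(1.645 + 1.282) / 0.1923 = 2.927 / 0.1923 = 15.221.
n = 15.221² + 3 = 231.68 + 3 = 234.7.
Round up.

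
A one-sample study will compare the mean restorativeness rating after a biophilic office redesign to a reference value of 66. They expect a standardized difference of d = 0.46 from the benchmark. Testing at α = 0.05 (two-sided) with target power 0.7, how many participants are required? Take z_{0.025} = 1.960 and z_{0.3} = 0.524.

n = 30

For a one-sample test: n = ((z_{α/2} + z_β) / d)².
z_{α/2} + z_β = 1.960 + 0.524 = 2.484.
n = (2.484 / 0.46)² = 5.400² = 29.16.
Round up.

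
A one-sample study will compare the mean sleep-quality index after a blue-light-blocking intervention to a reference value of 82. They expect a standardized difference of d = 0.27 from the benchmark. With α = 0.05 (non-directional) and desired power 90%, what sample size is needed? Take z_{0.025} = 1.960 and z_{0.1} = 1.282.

n = 145

For a one-sample test: n = ((z_{α/2} + z_β) / d)².
z_{α/2} + z_β = 1.960 + 1.282 = 3.242.
n = (3.242 / 0.27)² = 12.007² = 144.18.
Round up.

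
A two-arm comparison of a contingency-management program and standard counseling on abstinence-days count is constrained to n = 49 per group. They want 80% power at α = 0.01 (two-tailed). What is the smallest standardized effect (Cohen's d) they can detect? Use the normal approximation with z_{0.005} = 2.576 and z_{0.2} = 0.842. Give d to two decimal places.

For two independent groups of n = 49 each: d_min = (z_{α/2} + z_β)·√(2/n).
z-sum = 2.576 + 0.842 = 3.418.
d_min = 3.418 × √(2/49) = 3.418 × 0.2020 = 0.691.

d_min ≈ 0.69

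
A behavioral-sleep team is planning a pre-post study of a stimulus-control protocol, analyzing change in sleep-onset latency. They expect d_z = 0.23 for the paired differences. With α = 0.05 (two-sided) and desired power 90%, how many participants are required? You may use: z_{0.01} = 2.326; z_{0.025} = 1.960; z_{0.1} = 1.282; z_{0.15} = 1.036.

n = 199 pairs

For a paired (one-sample on differences) test: n = ((z_{α/2} + z_β) / d)².
z_{α/2} + z_β = 1.960 + 1.282 = 3.242.
n = (3.242 / 0.23)² = 14.096² = 198.69.
Round up.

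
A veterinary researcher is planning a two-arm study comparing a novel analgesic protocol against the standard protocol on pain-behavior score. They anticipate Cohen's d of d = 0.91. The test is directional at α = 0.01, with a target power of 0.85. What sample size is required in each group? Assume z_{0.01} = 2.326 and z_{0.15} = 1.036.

n = 28 per group

For two independent groups with equal n: n = 2·((z_{α} + z_β) / d)².
z_{α} + z_β = 2.326 + 1.036 = 3.362.
n = 2 × (3.362 / 0.91)² = 2 × 3.695² = 2 × 13.65 = 27.3.
Round up to the next whole participant.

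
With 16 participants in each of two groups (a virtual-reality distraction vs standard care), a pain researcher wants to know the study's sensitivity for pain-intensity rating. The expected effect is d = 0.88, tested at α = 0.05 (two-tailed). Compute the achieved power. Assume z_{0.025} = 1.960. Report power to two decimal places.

For two equal groups, power = Φ(d·√(n/2) − z_{α/2}).
d·√(n/2) = 0.88 × √(16/2) = 0.88 × 2.828 = 2.489.
z_β = 2.489 − 1.960 = 0.529.
Power = Φ(0.529) = 0.702.

power ≈ 0.70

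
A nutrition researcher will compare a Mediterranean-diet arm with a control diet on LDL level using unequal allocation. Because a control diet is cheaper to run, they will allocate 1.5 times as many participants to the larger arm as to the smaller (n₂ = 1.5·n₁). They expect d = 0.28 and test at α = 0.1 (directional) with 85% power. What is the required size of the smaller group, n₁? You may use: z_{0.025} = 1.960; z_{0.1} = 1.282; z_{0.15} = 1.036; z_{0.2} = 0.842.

n₁ = 115

With allocation ratio k = n₂/n₁ = 1.5, Var(x̄₁−x̄₂) = σ²(1/n₁ + 1/(k·n₁)) = σ²·(k+1)/(k·n₁).
So n₁ = (1 + 1/k)·((z_{α} + z_β)/d)² = 1.667 × (2.318/0.28)².
n₁ = 1.667 × 68.53 = 114.2.
Round up: n₁ = 115, giving n₂ = ⌈1.5 × 115⌉ = ⌈172.5⌉ = 173.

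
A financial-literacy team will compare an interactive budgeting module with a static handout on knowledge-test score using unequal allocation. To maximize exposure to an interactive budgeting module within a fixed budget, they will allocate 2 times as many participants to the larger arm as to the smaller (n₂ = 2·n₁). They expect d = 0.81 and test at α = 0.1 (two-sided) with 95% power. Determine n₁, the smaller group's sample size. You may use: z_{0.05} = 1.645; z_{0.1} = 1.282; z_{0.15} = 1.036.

n₁ = 25

With allocation ratio k = n₂/n₁ = 2, Var(x̄₁−x̄₂) = σ²(1/n₁ + 1/(k·n₁)) = σ²·(k+1)/(k·n₁).
So n₁ = (1 + 1/k)·((z_{α/2} + z_β)/d)² = 1.500 × (3.290/0.81)².
n₁ = 1.500 × 16.50 = 24.7.
Round up: n₁ = 25, giving n₂ = 2 × 25 = 50.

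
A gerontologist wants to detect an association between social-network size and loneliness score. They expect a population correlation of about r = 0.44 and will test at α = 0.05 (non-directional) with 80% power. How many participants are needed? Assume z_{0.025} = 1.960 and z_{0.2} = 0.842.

Fisher's z: C = ½·ln((1+r)/(1−r)) = ½·ln(2.5714) = 0.4722.
n = ((z_{α/2} + z_β)/C)² + 3.
(1.960 + 0.842) / 0.4722 = 2.802 / 0.4722 = 5.934.
n = 5.934² + 3 = 35.21 + 3 = 38.2.
Round up.

n = 39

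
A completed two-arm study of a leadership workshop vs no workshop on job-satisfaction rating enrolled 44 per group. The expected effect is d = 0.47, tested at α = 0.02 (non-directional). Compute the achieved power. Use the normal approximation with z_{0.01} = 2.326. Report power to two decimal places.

power ≈ 0.45

For two equal groups, power = Φ(d·√(n/2) − z_{α/2}).
d·√(n/2) = 0.47 × √(44/2) = 0.47 × 4.690 = 2.204.
z_β = 2.204 − 2.326 = -0.122.
Power = Φ(-0.122) = 0.452.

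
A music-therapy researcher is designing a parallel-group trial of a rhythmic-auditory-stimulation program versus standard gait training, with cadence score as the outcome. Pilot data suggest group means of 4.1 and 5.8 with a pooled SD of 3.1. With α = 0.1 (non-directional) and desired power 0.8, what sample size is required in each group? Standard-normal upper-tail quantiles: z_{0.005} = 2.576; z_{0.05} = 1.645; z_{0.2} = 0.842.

Cohen's d = |M₁ − M₂| / SD_pooled = |4.1 − 5.8| / 3.1 = 1.7 / 3.1 = 0.548.
For two independent groups with equal n: n = 2·((z_{α/2} + z_β) / d)².
z_{α/2} + z_β = 1.645 + 0.842 = 2.487.
n = 2 × (2.487 / 0.548)² = 2 × 4.538² = 2 × 20.60 = 41.2.
Round up to the next whole participant.

n = 42 per group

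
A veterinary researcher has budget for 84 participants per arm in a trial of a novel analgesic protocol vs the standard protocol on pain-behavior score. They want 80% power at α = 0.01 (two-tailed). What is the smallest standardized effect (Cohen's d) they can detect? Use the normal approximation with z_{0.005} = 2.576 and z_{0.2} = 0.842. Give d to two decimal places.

d_min ≈ 0.53

For two independent groups of n = 84 each: d_min = (z_{α/2} + z_β)·√(2/n).
z-sum = 2.576 + 0.842 = 3.418.
d_min = 3.418 × √(2/84) = 3.418 × 0.1543 = 0.527.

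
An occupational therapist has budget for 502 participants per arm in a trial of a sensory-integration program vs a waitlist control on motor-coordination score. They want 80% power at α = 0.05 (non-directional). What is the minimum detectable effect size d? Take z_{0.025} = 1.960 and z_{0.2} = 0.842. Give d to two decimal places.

For two independent groups of n = 502 each: d_min = (z_{α/2} + z_β)·√(2/n).
z-sum = 1.960 + 0.842 = 2.802.
d_min = 2.802 × √(2/502) = 2.802 × 0.0631 = 0.177.

d_min ≈ 0.18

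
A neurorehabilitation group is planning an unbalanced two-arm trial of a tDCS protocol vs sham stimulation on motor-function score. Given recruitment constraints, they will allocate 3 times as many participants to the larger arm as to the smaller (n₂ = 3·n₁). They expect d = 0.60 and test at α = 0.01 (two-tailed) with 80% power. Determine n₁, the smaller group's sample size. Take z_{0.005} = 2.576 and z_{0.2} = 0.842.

n₁ = 44

With allocation ratio k = n₂/n₁ = 3, Var(x̄₁−x̄₂) = σ²(1/n₁ + 1/(k·n₁)) = σ²·(k+1)/(k·n₁).
So n₁ = (1 + 1/k)·((z_{α/2} + z_β)/d)² = 1.333 × (3.418/0.60)².
n₁ = 1.333 × 32.45 = 43.3.
Round up: n₁ = 44, giving n₂ = 3 × 44 = 132.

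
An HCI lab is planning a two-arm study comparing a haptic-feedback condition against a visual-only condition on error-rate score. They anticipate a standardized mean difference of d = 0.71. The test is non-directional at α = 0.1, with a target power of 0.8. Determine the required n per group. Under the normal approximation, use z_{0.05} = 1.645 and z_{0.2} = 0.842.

n = 25 per group

For two independent groups with equal n: n = 2·((z_{α/2} + z_β) / d)².
z_{α/2} + z_β = 1.645 + 0.842 = 2.487.
n = 2 × (2.487 / 0.71)² = 2 × 3.503² = 2 × 12.27 = 24.5.
Round up to the next whole participant.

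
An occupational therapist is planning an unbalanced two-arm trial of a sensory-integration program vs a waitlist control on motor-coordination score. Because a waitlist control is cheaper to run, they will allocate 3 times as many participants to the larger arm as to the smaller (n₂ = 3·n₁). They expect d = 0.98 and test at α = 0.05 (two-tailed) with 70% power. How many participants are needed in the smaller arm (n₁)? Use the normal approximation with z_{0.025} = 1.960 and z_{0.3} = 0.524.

n₁ = 9

With allocation ratio k = n₂/n₁ = 3, Var(x̄₁−x̄₂) = σ²(1/n₁ + 1/(k·n₁)) = σ²·(k+1)/(k·n₁).
So n₁ = (1 + 1/k)·((z_{α/2} + z_β)/d)² = 1.333 × (2.484/0.98)².
n₁ = 1.333 × 6.42 = 8.6.
Round up: n₁ = 9, giving n₂ = 3 × 9 = 27.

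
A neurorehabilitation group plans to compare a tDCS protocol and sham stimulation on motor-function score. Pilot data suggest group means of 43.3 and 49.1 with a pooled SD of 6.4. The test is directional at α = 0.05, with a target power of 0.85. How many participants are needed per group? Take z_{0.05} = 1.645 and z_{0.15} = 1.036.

Cohen's d = |M₁ − M₂| / SD_pooled = |43.3 − 49.1| / 6.4 = 5.8 / 6.4 = 0.906.
For two independent groups with equal n: n = 2·((z_{α} + z_β) / d)².
z_{α} + z_β = 1.645 + 1.036 = 2.681.
n = 2 × (2.681 / 0.906)² = 2 × 2.959² = 2 × 8.76 = 17.5.
Round up to the next whole participant.

n = 18 per group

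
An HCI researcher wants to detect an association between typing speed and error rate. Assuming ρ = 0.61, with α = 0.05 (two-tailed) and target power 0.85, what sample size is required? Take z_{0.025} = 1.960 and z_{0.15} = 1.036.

Fisher's z: C = ½·ln((1+r)/(1−r)) = ½·ln(4.1282) = 0.7089.
n = ((z_{α/2} + z_β)/C)² + 3.
(1.960 + 1.036) / 0.7089 = 2.996 / 0.7089 = 4.226.
n = 4.226² + 3 = 17.86 + 3 = 20.9.
Round up.

n = 21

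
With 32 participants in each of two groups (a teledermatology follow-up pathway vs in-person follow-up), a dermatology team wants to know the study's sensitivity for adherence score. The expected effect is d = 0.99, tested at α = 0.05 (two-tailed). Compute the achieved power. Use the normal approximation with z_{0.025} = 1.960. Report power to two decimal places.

For two equal groups, power = Φ(d·√(n/2) − z_{α/2}).
d·√(n/2) = 0.99 × √(32/2) = 0.99 × 4.000 = 3.960.
z_β = 3.960 − 1.960 = 2.000.
Power = Φ(2.000) = 0.977.

power ≈ 0.98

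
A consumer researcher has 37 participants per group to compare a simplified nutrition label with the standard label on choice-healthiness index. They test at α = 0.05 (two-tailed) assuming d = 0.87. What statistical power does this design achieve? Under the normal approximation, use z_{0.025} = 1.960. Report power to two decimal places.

power ≈ 0.96

For two equal groups, power = Φ(d·√(n/2) − z_{α/2}).
d·√(n/2) = 0.87 × √(37/2) = 0.87 × 4.301 = 3.742.
z_β = 3.742 − 1.960 = 1.782.
Power = Φ(1.782) = 0.963.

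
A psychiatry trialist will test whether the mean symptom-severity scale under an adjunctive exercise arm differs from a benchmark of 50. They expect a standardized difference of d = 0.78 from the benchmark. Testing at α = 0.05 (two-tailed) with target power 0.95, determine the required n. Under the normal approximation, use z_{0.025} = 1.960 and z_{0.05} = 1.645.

n = 22

For a one-sample test: n = ((z_{α/2} + z_β) / d)².
z_{α/2} + z_β = 1.960 + 1.645 = 3.605.
n = (3.605 / 0.78)² = 4.622² = 21.36.
Round up.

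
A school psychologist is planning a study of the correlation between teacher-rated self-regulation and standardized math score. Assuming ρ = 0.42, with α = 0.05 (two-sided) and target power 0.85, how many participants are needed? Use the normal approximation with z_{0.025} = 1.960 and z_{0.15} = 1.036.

n = 48

Fisher's z: C = ½·ln((1+r)/(1−r)) = ½·ln(2.4483) = 0.4477.
n = ((z_{α/2} + z_β)/C)² + 3.
(1.960 + 1.036) / 0.4477 = 2.996 / 0.4477 = 6.692.
n = 6.692² + 3 = 44.78 + 3 = 47.8.
Round up.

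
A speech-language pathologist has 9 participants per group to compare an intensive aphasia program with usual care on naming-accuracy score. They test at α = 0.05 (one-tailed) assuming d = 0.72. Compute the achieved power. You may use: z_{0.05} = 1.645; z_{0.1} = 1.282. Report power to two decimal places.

power ≈ 0.45

For two equal groups, power = Φ(d·√(n/2) − z_{α}).
d·√(n/2) = 0.72 × √(9/2) = 0.72 × 2.121 = 1.527.
z_β = 1.527 − 1.645 = -0.118.
Power = Φ(-0.118) = 0.453.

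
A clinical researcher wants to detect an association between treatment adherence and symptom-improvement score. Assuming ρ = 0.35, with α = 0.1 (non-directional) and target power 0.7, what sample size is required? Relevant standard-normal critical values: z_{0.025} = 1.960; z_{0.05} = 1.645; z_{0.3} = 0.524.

n = 39

Fisher's z: C = ½·ln((1+r)/(1−r)) = ½·ln(2.0769) = 0.3654.
n = ((z_{α/2} + z_β)/C)² + 3.
(1.645 + 0.524) / 0.3654 = 2.169 / 0.3654 = 5.936.
n = 5.936² + 3 = 35.24 + 3 = 38.2.
Round up.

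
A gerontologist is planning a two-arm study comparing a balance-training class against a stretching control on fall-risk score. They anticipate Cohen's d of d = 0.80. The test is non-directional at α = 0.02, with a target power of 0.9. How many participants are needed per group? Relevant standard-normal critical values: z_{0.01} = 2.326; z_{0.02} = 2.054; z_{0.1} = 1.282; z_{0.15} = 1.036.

n = 41 per group

For two independent groups with equal n: n = 2·((z_{α/2} + z_β) / d)².
z_{α/2} + z_β = 2.326 + 1.282 = 3.608.
n = 2 × (3.608 / 0.80)² = 2 × 4.510² = 2 × 20.34 = 40.7.
Round up to the next whole participant.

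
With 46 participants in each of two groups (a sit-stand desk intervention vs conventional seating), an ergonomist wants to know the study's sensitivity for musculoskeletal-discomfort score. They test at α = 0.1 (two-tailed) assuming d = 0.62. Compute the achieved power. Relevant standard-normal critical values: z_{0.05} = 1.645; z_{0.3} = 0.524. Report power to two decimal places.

For two equal groups, power = Φ(d·√(n/2) − z_{α/2}).
d·√(n/2) = 0.62 × √(46/2) = 0.62 × 4.796 = 2.973.
z_β = 2.973 − 1.645 = 1.328.
Power = Φ(1.328) = 0.908.

power ≈ 0.91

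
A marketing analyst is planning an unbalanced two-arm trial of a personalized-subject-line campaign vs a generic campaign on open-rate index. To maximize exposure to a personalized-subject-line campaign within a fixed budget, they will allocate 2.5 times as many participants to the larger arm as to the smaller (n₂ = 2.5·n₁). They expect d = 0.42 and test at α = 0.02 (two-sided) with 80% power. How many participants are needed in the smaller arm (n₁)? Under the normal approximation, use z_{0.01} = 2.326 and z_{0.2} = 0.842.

With allocation ratio k = n₂/n₁ = 2.5, Var(x̄₁−x̄₂) = σ²(1/n₁ + 1/(k·n₁)) = σ²·(k+1)/(k·n₁).
So n₁ = (1 + 1/k)·((z_{α/2} + z_β)/d)² = 1.400 × (3.168/0.42)².
n₁ = 1.400 × 56.89 = 79.7.
Round up: n₁ = 80, giving n₂ = 2.5 × 80 = 200.

n₁ = 80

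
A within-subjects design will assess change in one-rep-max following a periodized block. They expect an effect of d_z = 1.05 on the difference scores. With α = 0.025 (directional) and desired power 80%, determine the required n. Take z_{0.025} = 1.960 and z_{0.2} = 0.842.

For a paired (one-sample on differences) test: n = ((z_{α} + z_β) / d)².
z_{α} + z_β = 1.960 + 0.842 = 2.802.
n = (2.802 / 1.05)² = 2.669² = 7.12.
Round up.

n = 8 pairs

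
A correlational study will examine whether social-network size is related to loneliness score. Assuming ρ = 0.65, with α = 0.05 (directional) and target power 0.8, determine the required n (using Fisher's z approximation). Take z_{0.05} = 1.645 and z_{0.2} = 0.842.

n = 14

Fisher's z: C = ½·ln((1+r)/(1−r)) = ½·ln(4.7143) = 0.7753.
n = ((z_{α} + z_β)/C)² + 3.
(1.645 + 0.842) / 0.7753 = 2.487 / 0.7753 = 3.208.
n = 3.208² + 3 = 10.29 + 3 = 13.3.
Round up.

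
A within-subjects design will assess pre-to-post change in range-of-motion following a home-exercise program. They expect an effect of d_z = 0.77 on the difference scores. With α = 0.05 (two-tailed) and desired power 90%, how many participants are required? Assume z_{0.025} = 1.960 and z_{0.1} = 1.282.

n = 18 pairs

For a paired (one-sample on differences) test: n = ((z_{α/2} + z_β) / d)².
z_{α/2} + z_β = 1.960 + 1.282 = 3.242.
n = (3.242 / 0.77)² = 4.210² = 17.73.
Round up.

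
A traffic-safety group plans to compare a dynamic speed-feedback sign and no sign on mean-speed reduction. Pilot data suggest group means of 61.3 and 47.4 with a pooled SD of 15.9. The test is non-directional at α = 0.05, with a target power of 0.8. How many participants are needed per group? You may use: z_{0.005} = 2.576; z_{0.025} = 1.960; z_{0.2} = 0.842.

n = 21 per group

Cohen's d = |M₁ − M₂| / SD_pooled = |61.3 − 47.4| / 15.9 = 13.9 / 15.9 = 0.874.
For two independent groups with equal n: n = 2·((z_{α/2} + z_β) / d)².
z_{α/2} + z_β = 1.960 + 0.842 = 2.802.
n = 2 × (2.802 / 0.874)² = 2 × 3.206² = 2 × 10.28 = 20.6.
Round up to the next whole participant.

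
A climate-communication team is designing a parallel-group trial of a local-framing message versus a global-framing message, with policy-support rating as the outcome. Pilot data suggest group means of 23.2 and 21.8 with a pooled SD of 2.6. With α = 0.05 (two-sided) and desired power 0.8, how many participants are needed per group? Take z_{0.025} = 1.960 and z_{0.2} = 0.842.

n = 55 per group

Cohen's d = |M₁ − M₂| / SD_pooled = |23.2 − 21.8| / 2.6 = 1.4 / 2.6 = 0.538.
For two independent groups with equal n: n = 2·((z_{α/2} + z_β) / d)².
z_{α/2} + z_β = 1.960 + 0.842 = 2.802.
n = 2 × (2.802 / 0.538)² = 2 × 5.208² = 2 × 27.13 = 54.3.
Round up to the next whole participant.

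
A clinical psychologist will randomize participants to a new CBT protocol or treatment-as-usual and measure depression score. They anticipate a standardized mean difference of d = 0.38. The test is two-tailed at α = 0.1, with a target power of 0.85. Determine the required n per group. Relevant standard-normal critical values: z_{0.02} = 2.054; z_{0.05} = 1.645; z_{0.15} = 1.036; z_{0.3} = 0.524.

n = 100 per group

For two independent groups with equal n: n = 2·((z_{α/2} + z_β) / d)².
z_{α/2} + z_β = 1.645 + 1.036 = 2.681.
n = 2 × (2.681 / 0.38)² = 2 × 7.055² = 2 × 49.78 = 99.6.
Round up to the next whole participant.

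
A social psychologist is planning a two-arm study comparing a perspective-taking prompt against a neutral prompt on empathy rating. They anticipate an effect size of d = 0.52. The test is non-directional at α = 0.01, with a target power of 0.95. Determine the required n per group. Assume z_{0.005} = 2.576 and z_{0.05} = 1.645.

For two independent groups with equal n: n = 2·((z_{α/2} + z_β) / d)².
z_{α/2} + z_β = 2.576 + 1.645 = 4.221.
n = 2 × (4.221 / 0.52)² = 2 × 8.117² = 2 × 65.89 = 131.8.
Round up to the next whole participant.

n = 132 per group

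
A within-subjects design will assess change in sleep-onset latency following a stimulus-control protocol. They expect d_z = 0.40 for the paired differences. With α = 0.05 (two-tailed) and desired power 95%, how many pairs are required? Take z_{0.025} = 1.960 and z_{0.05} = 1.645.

n = 82 pairs

For a paired (one-sample on differences) test: n = ((z_{α/2} + z_β) / d)².
z_{α/2} + z_β = 1.960 + 1.645 = 3.605.
n = (3.605 / 0.40)² = 9.012² = 81.23.
Round up.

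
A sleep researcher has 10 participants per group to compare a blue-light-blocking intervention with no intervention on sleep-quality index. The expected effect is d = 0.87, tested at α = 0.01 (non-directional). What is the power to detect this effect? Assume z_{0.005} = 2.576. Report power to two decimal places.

For two equal groups, power = Φ(d·√(n/2) − z_{α/2}).
d·√(n/2) = 0.87 × √(10/2) = 0.87 × 2.236 = 1.945.
z_β = 1.945 − 2.576 = -0.631.
Power = Φ(-0.631) = 0.264.

power ≈ 0.26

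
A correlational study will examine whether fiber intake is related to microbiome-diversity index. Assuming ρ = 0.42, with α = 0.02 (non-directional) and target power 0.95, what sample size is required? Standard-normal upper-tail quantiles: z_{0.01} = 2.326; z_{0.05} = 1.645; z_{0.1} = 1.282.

n = 82

Fisher's z: C = ½·ln((1+r)/(1−r)) = ½·ln(2.4483) = 0.4477.
n = ((z_{α/2} + z_β)/C)² + 3.
(2.326 + 1.645) / 0.4477 = 3.971 / 0.4477 = 8.870.
n = 8.870² + 3 = 78.67 + 3 = 81.7.
Round up.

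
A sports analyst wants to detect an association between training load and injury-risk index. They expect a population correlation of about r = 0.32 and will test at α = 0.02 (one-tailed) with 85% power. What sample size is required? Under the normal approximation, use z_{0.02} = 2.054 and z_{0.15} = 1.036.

Fisher's z: C = ½·ln((1+r)/(1−r)) = ½·ln(1.9412) = 0.3316.
n = ((z_{α} + z_β)/C)² + 3.
(2.054 + 1.036) / 0.3316 = 3.090 / 0.3316 = 9.318.
n = 9.318² + 3 = 86.83 + 3 = 89.8.
Round up.

n = 90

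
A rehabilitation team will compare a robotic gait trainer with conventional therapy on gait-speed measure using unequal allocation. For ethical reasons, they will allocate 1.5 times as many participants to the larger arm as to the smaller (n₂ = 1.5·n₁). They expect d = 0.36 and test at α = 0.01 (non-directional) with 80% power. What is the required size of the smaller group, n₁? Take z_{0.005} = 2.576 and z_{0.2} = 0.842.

With allocation ratio k = n₂/n₁ = 1.5, Var(x̄₁−x̄₂) = σ²(1/n₁ + 1/(k·n₁)) = σ²·(k+1)/(k·n₁).
So n₁ = (1 + 1/k)·((z_{α/2} + z_β)/d)² = 1.667 × (3.418/0.36)².
n₁ = 1.667 × 90.14 = 150.2.
Round up: n₁ = 151, giving n₂ = ⌈1.5 × 151⌉ = ⌈226.5⌉ = 227.

n₁ = 151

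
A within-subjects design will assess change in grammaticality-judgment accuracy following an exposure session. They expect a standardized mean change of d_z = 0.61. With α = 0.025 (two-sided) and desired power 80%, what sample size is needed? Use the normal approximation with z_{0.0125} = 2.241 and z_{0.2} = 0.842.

For a paired (one-sample on differences) test: n = ((z_{α/2} + z_β) / d)².
z_{α/2} + z_β = 2.241 + 0.842 = 3.083.
n = (3.083 / 0.61)² = 5.054² = 25.54.
Round up.

n = 26 pairs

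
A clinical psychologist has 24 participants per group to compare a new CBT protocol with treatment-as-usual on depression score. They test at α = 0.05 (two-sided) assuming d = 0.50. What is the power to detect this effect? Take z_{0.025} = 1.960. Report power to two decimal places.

For two equal groups, power = Φ(d·√(n/2) − z_{α/2}).
d·√(n/2) = 0.50 × √(24/2) = 0.50 × 3.464 = 1.732.
z_β = 1.732 − 1.960 = -0.228.
Power = Φ(-0.228) = 0.410.

power ≈ 0.41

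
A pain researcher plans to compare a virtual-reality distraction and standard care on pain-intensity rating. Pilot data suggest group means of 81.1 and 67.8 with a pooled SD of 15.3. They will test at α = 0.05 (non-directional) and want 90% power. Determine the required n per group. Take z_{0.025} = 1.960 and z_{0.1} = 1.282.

Cohen's d = |M₁ − M₂| / SD_pooled = |81.1 − 67.8| / 15.3 = 13.3 / 15.3 = 0.869.
For two independent groups with equal n: n = 2·((z_{α/2} + z_β) / d)².
z_{α/2} + z_β = 1.960 + 1.282 = 3.242.
n = 2 × (3.242 / 0.869)² = 2 × 3.731² = 2 × 13.92 = 27.8.
Round up to the next whole participant.

n = 28 per group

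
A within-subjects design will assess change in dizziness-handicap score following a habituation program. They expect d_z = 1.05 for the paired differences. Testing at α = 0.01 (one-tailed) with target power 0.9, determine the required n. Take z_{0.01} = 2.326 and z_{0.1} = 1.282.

For a paired (one-sample on differences) test: n = ((z_{α} + z_β) / d)².
z_{α} + z_β = 2.326 + 1.282 = 3.608.
n = (3.608 / 1.05)² = 3.436² = 11.81.
Round up.

n = 12 pairs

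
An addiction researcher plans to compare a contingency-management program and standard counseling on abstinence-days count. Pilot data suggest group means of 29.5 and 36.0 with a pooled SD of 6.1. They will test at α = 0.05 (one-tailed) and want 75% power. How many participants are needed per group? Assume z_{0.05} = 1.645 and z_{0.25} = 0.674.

Cohen's d = |M₁ − M₂| / SD_pooled = |29.5 − 36.0| / 6.1 = 6.5 / 6.1 = 1.066.
For two independent groups with equal n: n = 2·((z_{α} + z_β) / d)².
z_{α} + z_β = 1.645 + 0.674 = 2.319.
n = 2 × (2.319 / 1.066)² = 2 × 2.175² = 2 × 4.73 = 9.5.
Round up to the next whole participant.

n = 10 per group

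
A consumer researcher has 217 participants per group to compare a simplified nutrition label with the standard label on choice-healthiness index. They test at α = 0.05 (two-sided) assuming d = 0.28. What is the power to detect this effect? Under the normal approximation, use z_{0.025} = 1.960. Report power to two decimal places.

power ≈ 0.83

For two equal groups, power = Φ(d·√(n/2) − z_{α/2}).
d·√(n/2) = 0.28 × √(217/2) = 0.28 × 10.416 = 2.917.
z_β = 2.917 − 1.960 = 0.957.
Power = Φ(0.957) = 0.831.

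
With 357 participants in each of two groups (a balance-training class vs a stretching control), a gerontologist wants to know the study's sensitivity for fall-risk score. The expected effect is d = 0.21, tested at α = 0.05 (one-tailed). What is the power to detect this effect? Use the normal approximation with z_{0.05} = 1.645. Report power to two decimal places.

For two equal groups, power = Φ(d·√(n/2) − z_{α}).
d·√(n/2) = 0.21 × √(357/2) = 0.21 × 13.360 = 2.806.
z_β = 2.806 − 1.645 = 1.161.
Power = Φ(1.161) = 0.877.

power ≈ 0.88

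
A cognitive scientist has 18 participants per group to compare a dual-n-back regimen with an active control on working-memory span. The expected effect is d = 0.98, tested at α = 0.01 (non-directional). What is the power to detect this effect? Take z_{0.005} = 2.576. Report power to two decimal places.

power ≈ 0.64

For two equal groups, power = Φ(d·√(n/2) − z_{α/2}).
d·√(n/2) = 0.98 × √(18/2) = 0.98 × 3.000 = 2.940.
z_β = 2.940 − 2.576 = 0.364.
Power = Φ(0.364) = 0.642.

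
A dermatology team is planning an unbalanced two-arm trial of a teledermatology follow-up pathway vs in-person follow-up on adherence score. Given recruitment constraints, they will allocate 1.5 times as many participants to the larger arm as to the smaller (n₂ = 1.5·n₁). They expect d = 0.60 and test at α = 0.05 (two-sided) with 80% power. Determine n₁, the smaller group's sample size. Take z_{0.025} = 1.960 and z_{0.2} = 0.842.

n₁ = 37

With allocation ratio k = n₂/n₁ = 1.5, Var(x̄₁−x̄₂) = σ²(1/n₁ + 1/(k·n₁)) = σ²·(k+1)/(k·n₁).
So n₁ = (1 + 1/k)·((z_{α/2} + z_β)/d)² = 1.667 × (2.802/0.60)².
n₁ = 1.667 × 21.81 = 36.3.
Round up: n₁ = 37, giving n₂ = ⌈1.5 × 37⌉ = ⌈55.5⌉ = 56.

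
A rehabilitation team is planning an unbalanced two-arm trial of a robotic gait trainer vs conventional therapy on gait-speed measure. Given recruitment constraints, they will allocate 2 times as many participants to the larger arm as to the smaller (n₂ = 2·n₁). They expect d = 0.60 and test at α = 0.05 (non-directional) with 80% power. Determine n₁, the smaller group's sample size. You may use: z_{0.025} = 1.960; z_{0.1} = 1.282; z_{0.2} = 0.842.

With allocation ratio k = n₂/n₁ = 2, Var(x̄₁−x̄₂) = σ²(1/n₁ + 1/(k·n₁)) = σ²·(k+1)/(k·n₁).
So n₁ = (1 + 1/k)·((z_{α/2} + z_β)/d)² = 1.500 × (2.802/0.60)².
n₁ = 1.500 × 21.81 = 32.7.
Round up: n₁ = 33, giving n₂ = 2 × 33 = 66.

n₁ = 33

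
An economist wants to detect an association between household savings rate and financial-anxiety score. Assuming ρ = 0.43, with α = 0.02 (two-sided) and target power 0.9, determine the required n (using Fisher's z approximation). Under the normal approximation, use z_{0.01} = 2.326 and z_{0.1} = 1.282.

n = 65

Fisher's z: C = ½·ln((1+r)/(1−r)) = ½·ln(2.5088) = 0.4599.
n = ((z_{α/2} + z_β)/C)² + 3.
(2.326 + 1.282) / 0.4599 = 3.608 / 0.4599 = 7.845.
n = 7.845² + 3 = 61.55 + 3 = 64.5.
Round up.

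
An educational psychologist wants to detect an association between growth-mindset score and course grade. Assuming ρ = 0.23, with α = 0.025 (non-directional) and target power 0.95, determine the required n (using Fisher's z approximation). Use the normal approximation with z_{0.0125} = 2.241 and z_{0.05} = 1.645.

n = 279

Fisher's z: C = ½·ln((1+r)/(1−r)) = ½·ln(1.5974) = 0.2342.
n = ((z_{α/2} + z_β)/C)² + 3.
(2.241 + 1.645) / 0.2342 = 3.886 / 0.2342 = 16.593.
n = 16.593² + 3 = 275.32 + 3 = 278.3.
Round up.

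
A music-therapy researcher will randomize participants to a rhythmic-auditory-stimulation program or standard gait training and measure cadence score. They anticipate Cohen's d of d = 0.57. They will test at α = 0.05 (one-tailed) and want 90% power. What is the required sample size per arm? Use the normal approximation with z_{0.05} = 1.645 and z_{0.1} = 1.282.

For two independent groups with equal n: n = 2·((z_{α} + z_β) / d)².
z_{α} + z_β = 1.645 + 1.282 = 2.927.
n = 2 × (2.927 / 0.57)² = 2 × 5.135² = 2 × 26.37 = 52.7.
Round up to the next whole participant.

n = 53 per group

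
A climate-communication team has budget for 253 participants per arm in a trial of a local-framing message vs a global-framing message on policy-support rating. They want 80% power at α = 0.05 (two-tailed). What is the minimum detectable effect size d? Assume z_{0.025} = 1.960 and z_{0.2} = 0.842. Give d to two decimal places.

d_min ≈ 0.25

For two independent groups of n = 253 each: d_min = (z_{α/2} + z_β)·√(2/n).
z-sum = 1.960 + 0.842 = 2.802.
d_min = 2.802 × √(2/253) = 2.802 × 0.0889 = 0.249.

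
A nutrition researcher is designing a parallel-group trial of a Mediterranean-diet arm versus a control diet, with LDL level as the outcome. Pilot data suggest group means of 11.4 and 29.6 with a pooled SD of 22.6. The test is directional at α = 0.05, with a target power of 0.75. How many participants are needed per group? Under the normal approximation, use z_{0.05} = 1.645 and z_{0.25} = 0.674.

Cohen's d = |M₁ − M₂| / SD_pooled = |11.4 − 29.6| / 22.6 = 18.2 / 22.6 = 0.805.
For two independent groups with equal n: n = 2·((z_{α} + z_β) / d)².
z_{α} + z_β = 1.645 + 0.674 = 2.319.
n = 2 × (2.319 / 0.805)² = 2 × 2.881² = 2 × 8.30 = 16.6.
Round up to the next whole participant.

n = 17 per group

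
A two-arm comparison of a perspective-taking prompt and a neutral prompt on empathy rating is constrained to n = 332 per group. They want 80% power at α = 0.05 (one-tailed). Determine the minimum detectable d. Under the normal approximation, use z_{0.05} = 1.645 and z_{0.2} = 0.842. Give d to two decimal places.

For two independent groups of n = 332 each: d_min = (z_{α} + z_β)·√(2/n).
z-sum = 1.645 + 0.842 = 2.487.
d_min = 2.487 × √(2/332) = 2.487 × 0.0776 = 0.193.

d_min ≈ 0.19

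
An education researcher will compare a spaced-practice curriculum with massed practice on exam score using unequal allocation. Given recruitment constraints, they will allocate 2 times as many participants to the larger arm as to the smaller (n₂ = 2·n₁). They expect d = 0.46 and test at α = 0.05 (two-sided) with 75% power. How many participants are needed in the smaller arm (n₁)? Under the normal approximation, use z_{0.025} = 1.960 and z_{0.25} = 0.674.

With allocation ratio k = n₂/n₁ = 2, Var(x̄₁−x̄₂) = σ²(1/n₁ + 1/(k·n₁)) = σ²·(k+1)/(k·n₁).
So n₁ = (1 + 1/k)·((z_{α/2} + z_β)/d)² = 1.500 × (2.634/0.46)².
n₁ = 1.500 × 32.79 = 49.2.
Round up: n₁ = 50, giving n₂ = 2 × 50 = 100.

n₁ = 50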